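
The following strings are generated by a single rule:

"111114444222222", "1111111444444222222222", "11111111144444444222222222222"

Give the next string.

Reading off run lengths: 1 runs 5, 7, 9; 4 runs 4, 6, 8; 2 runs 6, 9, 12 — each is linear in n (n = 1, 2, …).
At n = 4 the blocks have lengths 11, 10, 15.

111111111114444444444222222222222222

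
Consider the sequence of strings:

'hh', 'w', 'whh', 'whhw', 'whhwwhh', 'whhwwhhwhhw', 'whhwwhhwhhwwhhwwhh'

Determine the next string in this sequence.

whhwwhhwhhwwhhwwhhwhhwwhhwhhw

This is a Fibonacci-style word recurrence s(k) = s(k−1)·s(k−2): e.g. w·hh = whh.
So term 8 is whhwwhhwhhwwhhwwhh·whhwwhhwhhw.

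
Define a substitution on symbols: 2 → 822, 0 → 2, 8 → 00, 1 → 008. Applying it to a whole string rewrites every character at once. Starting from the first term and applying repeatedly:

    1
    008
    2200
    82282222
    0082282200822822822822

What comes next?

φ(0082282200822822822822) expands symbol-by-symbol to 2 2 00 822 822 00 822 822 2 2 00 822 822 00 822 822 00 822 822 00 822 822; joining the 22 pieces gives the next term.

2200822822008228222200822822008228220082282200822822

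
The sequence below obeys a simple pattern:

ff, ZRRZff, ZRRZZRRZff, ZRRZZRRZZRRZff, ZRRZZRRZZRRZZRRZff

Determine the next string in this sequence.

Each term is the previous one with ZRRZ prepended.
One more step from ZRRZZRRZZRRZZRRZff gives the answer.

ZRRZZRRZZRRZZRRZZRRZff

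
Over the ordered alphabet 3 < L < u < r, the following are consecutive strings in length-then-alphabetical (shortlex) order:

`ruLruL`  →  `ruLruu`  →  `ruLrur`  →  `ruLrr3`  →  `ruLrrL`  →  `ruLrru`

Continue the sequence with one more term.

ruLrrr

Find the rightmost character of ruLrru below r, bump it to the next letter, and reset everything to its right to 3.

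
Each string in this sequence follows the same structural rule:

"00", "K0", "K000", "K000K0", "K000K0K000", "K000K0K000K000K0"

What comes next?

K000K0K000K000K0K000K0K000

From term 3 onward, concatenate the last term with the second-to-last: K0·00 = K000, K000·K0 = K000K0, …
So term 7 is K000K0K000K000K0·K000K0K000.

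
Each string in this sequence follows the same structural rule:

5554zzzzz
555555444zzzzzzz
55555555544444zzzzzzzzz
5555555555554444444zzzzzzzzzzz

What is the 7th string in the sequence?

5555555555555555555554444444444444zzzzzzzzzzzzzzzzz

Reading off run lengths: 5 runs 3, 6, 9, 12; 4 runs 1, 3, 5, 7; z runs 5, 7, 9, 11 — each is linear in n (n = 1, 2, …).
Setting n = 7 gives 21, 13, 17 characters in each block.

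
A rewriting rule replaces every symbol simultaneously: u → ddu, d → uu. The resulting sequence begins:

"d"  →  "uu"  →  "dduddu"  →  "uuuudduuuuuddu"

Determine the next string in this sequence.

Rewriting the 14 symbols of uuuudduuuuuddu one by one yields ddu ddu ddu ddu uu uu ddu ddu ddu ddu ddu uu uu ddu; concatenated:

ddudduddudduuuuudduddudduddudduuuuuddu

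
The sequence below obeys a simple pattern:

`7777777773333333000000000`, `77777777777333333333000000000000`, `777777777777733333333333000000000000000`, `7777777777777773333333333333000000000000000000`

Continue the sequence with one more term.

Each string has the form 7^{2n+3} 3^{2n+1} 0^{3n}, where the shown terms are n = 3, 4, 5, 6.
At n = 7 the blocks have lengths 17, 15, 21.

77777777777777777333333333333333000000000000000000000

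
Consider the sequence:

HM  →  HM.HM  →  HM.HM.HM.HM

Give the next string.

s(k+1) = s(k)·.·s(k) — each term doubles the last with '.' between the halves.
One more doubling of HM.HM.HM.HM gives the answer.

HM.HM.HM.HM.HM.HM.HM.HM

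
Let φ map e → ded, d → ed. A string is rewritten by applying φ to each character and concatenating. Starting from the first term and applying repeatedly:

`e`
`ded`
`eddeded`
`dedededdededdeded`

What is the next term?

Rewriting the 17 symbols of dedededdededdeded one by one yields ed ded ed ded ed ded ed ed ded ed ded ed ed ded ed ded ed; concatenated:

eddededdededdedededdededdedededdededdeded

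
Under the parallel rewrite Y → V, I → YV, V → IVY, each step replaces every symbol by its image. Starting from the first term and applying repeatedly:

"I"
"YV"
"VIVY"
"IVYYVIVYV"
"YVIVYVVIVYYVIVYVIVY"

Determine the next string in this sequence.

Applying the rule to each of the 19 symbols of YVIVYVVIVYYVIVYVIVY gives the pieces V IVY YV IVY V IVY IVY YV IVY V V IVY YV IVY V IVY YV IVY V, which concatenate to the answer.

VIVYYVIVYVIVYIVYYVIVYVVIVYYVIVYVIVYYVIVYV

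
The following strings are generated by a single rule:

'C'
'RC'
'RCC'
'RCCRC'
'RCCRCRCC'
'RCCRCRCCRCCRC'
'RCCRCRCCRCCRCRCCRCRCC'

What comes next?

Each term (from the third on) is the previous term followed by the one before it: term 3 = RC·C = RCC.
So term 8 is RCCRCRCCRCCRCRCCRCRCC·RCCRCRCCRCCRC.

RCCRCRCCRCCRCRCCRCRCCRCCRCRCCRCCRC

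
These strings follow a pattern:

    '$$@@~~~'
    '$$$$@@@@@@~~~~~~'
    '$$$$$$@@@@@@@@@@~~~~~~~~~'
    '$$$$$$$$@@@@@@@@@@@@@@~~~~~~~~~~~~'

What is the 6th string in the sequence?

$$$$$$$$$$$$@@@@@@@@@@@@@@@@@@@@@@~~~~~~~~~~~~~~~~~~

The n-th term is 2n $'s then 4n-2 @'s then 3n ~'s (n = 1, 2, …).
At n = 6 the blocks have lengths 12, 22, 18.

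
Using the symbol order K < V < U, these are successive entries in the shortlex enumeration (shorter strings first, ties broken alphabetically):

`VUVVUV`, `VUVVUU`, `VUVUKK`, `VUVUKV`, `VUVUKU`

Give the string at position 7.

Advancing 2 positions from VUVUKU through VUVUKU → VUVUVK reaches term 7.

VUVUVV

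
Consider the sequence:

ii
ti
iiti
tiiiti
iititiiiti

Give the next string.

tiiitiiititiiiti

From term 3 onward, concatenate the second-to-last term with the last: ii·ti = iiti, ti·iiti = tiiiti, …
The next term joins tiiiti and iititiiiti.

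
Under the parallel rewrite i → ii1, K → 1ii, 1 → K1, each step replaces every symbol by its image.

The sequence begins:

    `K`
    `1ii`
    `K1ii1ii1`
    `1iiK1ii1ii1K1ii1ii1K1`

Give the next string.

K1ii1ii11iiK1ii1ii1K1ii1ii1K11iiK1ii1ii1K1ii1ii1K11iiK1

Replace each of the 21 characters of 1iiK1ii1ii1K1ii1ii1K1 in place — K1 ii1 ii1 1ii K1 ii1 ii1 K1 ii1 ii1 K1 1ii K1 ii1 ii1 K1 ii1 ii1 K1 1ii K1 — and concatenate.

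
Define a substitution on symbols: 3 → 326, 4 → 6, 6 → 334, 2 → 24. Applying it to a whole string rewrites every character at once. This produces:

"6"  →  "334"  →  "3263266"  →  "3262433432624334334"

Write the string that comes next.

3262433424632632663262433424632632663263266

φ(3262433432624334334) expands symbol-by-symbol to 326 24 334 24 6 326 326 6 326 24 334 24 6 326 326 6 326 326 6; joining the 19 pieces gives the next term.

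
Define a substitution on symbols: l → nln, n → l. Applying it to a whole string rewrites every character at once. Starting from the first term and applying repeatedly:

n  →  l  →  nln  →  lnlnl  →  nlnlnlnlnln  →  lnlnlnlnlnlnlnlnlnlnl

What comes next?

Replace each of the 21 characters of lnlnlnlnlnlnlnlnlnlnl in place — nln l nln l nln l nln l nln l nln l nln l nln l nln l nln l nln — and concatenate.

nlnlnlnlnlnlnlnlnlnlnlnlnlnlnlnlnlnlnlnlnln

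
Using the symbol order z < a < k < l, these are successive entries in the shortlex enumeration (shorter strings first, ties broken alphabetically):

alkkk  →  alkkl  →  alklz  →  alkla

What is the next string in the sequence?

Treat alkla as a base-4 numeral over the given alphabet and add one, carrying through any trailing l's.

alklk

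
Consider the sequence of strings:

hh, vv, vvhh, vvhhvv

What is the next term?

This is a Fibonacci-style word recurrence s(k) = s(k−1)·s(k−2): e.g. vv·hh = vvhh.
Continuing: vvhhvv · vvhh gives term 5.

vvhhvvvvhh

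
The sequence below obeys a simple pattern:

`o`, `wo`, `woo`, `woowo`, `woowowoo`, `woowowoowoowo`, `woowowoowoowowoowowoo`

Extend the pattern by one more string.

woowowoowoowowoowowoowoowowoowoowo

From term 3 onward, concatenate the last term with the second-to-last: wo·o = woo, woo·wo = woowo, …
Continuing: woowowoowoowowoowowoo · woowowoowoowo gives term 8.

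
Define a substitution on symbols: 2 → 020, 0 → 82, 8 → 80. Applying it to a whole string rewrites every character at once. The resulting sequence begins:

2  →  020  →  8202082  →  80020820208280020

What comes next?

Applying the rule to each of the 17 symbols of 80020820208280020 gives the pieces 80 82 82 020 82 80 020 82 020 82 80 020 80 82 82 020 82, which concatenate to the answer.

808282020828002082020828002080828202082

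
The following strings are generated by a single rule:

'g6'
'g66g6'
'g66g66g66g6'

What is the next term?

s(k+1) = s(k)·6·s(k) — each term doubles the last with '6' between the halves.
One more doubling of g66g66g66g6 gives the answer.

g66g66g66g66g66g66g66g6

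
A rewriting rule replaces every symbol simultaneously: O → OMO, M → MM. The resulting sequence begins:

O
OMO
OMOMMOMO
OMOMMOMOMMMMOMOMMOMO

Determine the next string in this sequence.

φ(OMOMMOMOMMMMOMOMMOMO) expands symbol-by-symbol to OMO MM OMO MM MM OMO MM OMO MM MM MM MM OMO MM OMO MM MM OMO MM OMO; joining the 20 pieces gives the next term.

OMOMMOMOMMMMOMOMMOMOMMMMMMMMOMOMMOMOMMMMOMOMMOMO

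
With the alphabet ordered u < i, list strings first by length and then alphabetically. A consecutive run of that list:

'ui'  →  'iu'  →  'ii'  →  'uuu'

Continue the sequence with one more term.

Treat uuu as a base-2 numeral over the given alphabet and add one, carrying through any trailing i's.

uui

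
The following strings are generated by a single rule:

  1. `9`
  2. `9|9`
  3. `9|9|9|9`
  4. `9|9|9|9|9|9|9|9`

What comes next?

9|9|9|9|9|9|9|9|9|9|9|9|9|9|9|9

Every step duplicates the string with '|' between the halves.
So the next term is two copies of 9|9|9|9|9|9|9|9 with '|' between the halves.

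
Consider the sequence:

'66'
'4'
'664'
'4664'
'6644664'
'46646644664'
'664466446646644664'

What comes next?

From term 3 onward, concatenate the second-to-last term with the last: 66·4 = 664, 4·664 = 4664, …
So term 8 is 46646644664·664466446646644664.

46646644664664466446646644664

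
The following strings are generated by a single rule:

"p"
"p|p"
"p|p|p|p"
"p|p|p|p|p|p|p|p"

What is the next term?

p|p|p|p|p|p|p|p|p|p|p|p|p|p|p|p

s(k+1) = s(k)·|·s(k) — each term doubles the last with '|' between the halves.
So the next term is two copies of p|p|p|p|p|p|p|p with '|' between the halves.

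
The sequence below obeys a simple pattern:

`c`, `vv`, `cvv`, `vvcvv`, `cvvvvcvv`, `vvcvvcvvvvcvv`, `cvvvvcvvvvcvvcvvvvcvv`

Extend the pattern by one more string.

Each term (from the third on) is the two preceding terms concatenated in order: term 3 = c·vv = cvv.
Continuing: vvcvvcvvvvcvv · cvvvvcvvvvcvvcvvvvcvv gives term 8.

vvcvvcvvvvcvvcvvvvcvvvvcvvcvvvvcvv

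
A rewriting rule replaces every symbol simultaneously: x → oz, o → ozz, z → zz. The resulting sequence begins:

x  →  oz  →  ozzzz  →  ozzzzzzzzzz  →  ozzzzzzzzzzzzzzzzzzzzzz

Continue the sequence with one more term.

Rewriting the 23 symbols of ozzzzzzzzzzzzzzzzzzzzzz one by one yields ozz zz zz zz zz zz zz zz zz zz zz zz zz zz zz zz zz zz zz zz zz zz zz; concatenated:

ozzzzzzzzzzzzzzzzzzzzzzzzzzzzzzzzzzzzzzzzzzzzzz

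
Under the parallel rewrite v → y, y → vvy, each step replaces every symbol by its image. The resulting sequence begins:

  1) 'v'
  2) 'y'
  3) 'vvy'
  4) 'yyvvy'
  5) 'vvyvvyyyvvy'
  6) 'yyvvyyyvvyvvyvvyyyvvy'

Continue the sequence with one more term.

Applying the rule to each of the 21 symbols of yyvvyyyvvyvvyvvyyyvvy gives the pieces vvy vvy y y vvy vvy vvy y y vvy y y vvy y y vvy vvy vvy y y vvy, which concatenate to the answer.

vvyvvyyyvvyvvyvvyyyvvyyyvvyyyvvyvvyvvyyyvvy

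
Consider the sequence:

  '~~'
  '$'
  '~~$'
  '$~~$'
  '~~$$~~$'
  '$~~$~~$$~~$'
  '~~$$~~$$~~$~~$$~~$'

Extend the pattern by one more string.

$~~$~~$$~~$~~$$~~$$~~$~~$$~~$

This is a Fibonacci-style word recurrence s(k) = s(k−2)·s(k−1): e.g. ~~·$ = ~~$.
The next term joins $~~$~~$$~~$ and ~~$$~~$$~~$~~$$~~$.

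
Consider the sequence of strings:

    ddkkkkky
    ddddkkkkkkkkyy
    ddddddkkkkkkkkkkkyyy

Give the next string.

The n-th term is 2n d's then 3n+2 k's then n y's (n = 1, 2, …).
Setting n = 4 gives 8, 14, 4 characters in each block.

ddddddddkkkkkkkkkkkkkkyyyy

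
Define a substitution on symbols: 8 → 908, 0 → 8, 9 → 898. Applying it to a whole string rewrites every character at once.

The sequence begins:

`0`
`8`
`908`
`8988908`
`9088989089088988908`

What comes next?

8988908908898908898890889889089088989089088988908

Replace each of the 19 characters of 9088989089088988908 in place — 898 8 908 908 898 908 898 8 908 898 8 908 908 898 908 908 898 8 908 — and concatenate.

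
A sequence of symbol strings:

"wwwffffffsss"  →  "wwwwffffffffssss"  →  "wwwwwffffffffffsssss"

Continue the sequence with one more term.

Term n consists of n w's, followed by 2n f's, followed by n s's, where the shown terms are n = 3, 4, 5.
Setting n = 6 gives 6, 12, 6 characters in each block.

wwwwwwffffffffffffssssss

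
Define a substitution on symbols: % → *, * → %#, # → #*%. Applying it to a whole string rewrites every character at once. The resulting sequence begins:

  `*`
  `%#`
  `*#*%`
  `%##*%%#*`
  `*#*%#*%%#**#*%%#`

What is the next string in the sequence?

%##*%%#*#*%%#**#*%%#%##*%%#**#*%

Applying the rule to each of the 16 symbols of *#*%#*%%#**#*%%# gives the pieces %# #*% %# * #*% %# * * #*% %# %# #*% %# * * #*%, which concatenate to the answer.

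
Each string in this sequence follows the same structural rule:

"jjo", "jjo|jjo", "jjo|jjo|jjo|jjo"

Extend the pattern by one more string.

s(k+1) = s(k)·|·s(k) — each term doubles the last with '|' between the halves.
One more doubling of jjo|jjo|jjo|jjo gives the answer.

jjo|jjo|jjo|jjo|jjo|jjo|jjo|jjo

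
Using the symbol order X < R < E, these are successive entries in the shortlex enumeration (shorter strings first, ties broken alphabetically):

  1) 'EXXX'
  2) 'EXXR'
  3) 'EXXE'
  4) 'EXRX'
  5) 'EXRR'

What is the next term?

EXRE

Find the rightmost character of EXRR below E, bump it to the next letter, and reset everything to its right to X.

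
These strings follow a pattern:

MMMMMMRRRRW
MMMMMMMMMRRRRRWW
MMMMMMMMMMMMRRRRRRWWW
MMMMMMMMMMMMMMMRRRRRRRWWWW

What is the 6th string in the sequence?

Term n consists of 3n M's, followed by n+2 R's, followed by n-1 W's, where the shown terms are n = 2, 3, 4, 5.
For term 6, n = 7, so the run lengths are 21, 9, 6.

MMMMMMMMMMMMMMMMMMMMMRRRRRRRRRWWWWWW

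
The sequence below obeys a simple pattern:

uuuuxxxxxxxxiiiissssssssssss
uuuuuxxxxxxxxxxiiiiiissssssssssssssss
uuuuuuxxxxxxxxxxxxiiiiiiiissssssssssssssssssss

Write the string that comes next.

Term n consists of n+1 u's, followed by 2n+2 x's, followed by 2n-2 i's, followed by 4n s's, where the shown terms are n = 3, 4, 5.
For the next term, n = 6, so the run lengths are 7, 14, 10, 24.

uuuuuuuxxxxxxxxxxxxxxiiiiiiiiiissssssssssssssssssssssss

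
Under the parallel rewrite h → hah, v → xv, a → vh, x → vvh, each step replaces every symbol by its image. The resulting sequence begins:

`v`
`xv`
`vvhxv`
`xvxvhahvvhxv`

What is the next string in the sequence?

Apply φ to xvxvhahvvhxv symbol by symbol: x→vvh, v→xv, x→vvh, v→xv, h→hah, a→vh, h→hah, v→xv, v→xv, h→hah, x→vvh, v→xv; joined: vvh xv vvh xv hah vh hah xv xv hah vvh xv.

vvhxvvvhxvhahvhhahxvxvhahvvhxv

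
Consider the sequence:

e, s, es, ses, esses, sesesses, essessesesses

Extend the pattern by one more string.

sesessesessessesesses

From term 3 onward, concatenate the second-to-last term with the last: e·s = es, s·es = ses, …
The next term joins sesesses and essessesesses.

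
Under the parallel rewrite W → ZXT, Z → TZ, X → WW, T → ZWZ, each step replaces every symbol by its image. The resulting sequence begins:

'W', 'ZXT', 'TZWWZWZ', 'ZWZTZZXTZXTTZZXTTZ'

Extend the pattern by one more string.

Replace each of the 18 characters of ZWZTZZXTZXTTZZXTTZ in place — TZ ZXT TZ ZWZ TZ TZ WW ZWZ TZ WW ZWZ ZWZ TZ TZ WW ZWZ ZWZ TZ — and concatenate.

TZZXTTZZWZTZTZWWZWZTZWWZWZZWZTZTZWWZWZZWZTZ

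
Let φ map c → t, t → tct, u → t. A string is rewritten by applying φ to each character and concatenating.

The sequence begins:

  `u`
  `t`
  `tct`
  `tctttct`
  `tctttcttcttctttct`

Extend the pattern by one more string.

tctttcttcttctttcttctttcttctttcttcttctttct

Replace each of the 17 characters of tctttcttcttctttct in place — tct t tct tct tct t tct tct t tct tct t tct tct tct t tct — and concatenate.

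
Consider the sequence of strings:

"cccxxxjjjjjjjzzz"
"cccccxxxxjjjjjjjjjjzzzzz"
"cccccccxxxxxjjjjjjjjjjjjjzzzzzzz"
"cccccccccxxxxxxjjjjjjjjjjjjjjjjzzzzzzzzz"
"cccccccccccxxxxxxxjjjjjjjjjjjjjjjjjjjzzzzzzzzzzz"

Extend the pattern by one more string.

Each string has the form c^{2n-1} x^{n+1} j^{3n+1} z^{2n-1}, where the shown terms are n = 2, 3, 4, 5, 6.
Setting n = 7 gives 13, 8, 22, 13 characters in each block.

cccccccccccccxxxxxxxxjjjjjjjjjjjjjjjjjjjjjjzzzzzzzzzzzzz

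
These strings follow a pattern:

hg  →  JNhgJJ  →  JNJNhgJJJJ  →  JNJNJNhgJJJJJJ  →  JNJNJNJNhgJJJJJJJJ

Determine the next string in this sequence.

Every step adds JN to the front and JJ to the end of the previous string.
Applying this once more to JNJNJNJNhgJJJJJJJJ:

JNJNJNJNJNhgJJJJJJJJJJ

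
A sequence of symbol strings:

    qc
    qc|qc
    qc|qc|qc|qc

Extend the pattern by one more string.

qc|qc|qc|qc|qc|qc|qc|qc

Every step duplicates the string with '|' between the halves.
One more doubling of qc|qc|qc|qc gives the answer.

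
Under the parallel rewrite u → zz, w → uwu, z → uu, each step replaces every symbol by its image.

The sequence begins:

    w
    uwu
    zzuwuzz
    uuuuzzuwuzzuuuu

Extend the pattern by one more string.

zzzzzzzzuuuuzzuwuzzuuuuzzzzzzzz

φ(uuuuzzuwuzzuuuu) expands symbol-by-symbol to zz zz zz zz uu uu zz uwu zz uu uu zz zz zz zz; joining the 15 pieces gives the next term.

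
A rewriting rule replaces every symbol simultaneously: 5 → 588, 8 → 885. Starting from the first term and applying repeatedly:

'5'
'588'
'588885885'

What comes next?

Rewriting each symbol of 588885885: 5→588, 8→885, 8→885, 8→885, 8→885, 5→588, 8→885, 8→885, 5→588, which concatenates to 588 885 885 885 885 588 885 885 588.

588885885885885588885885588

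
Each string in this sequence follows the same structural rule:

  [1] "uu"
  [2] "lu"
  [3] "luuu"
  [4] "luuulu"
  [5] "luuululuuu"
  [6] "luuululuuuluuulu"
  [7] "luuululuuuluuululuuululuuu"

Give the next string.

From term 3 onward, concatenate the last term with the second-to-last: lu·uu = luuu, luuu·lu = luuulu, …
The next term joins luuululuuuluuululuuululuuu and luuululuuuluuulu.

luuululuuuluuululuuululuuuluuululuuuluuulu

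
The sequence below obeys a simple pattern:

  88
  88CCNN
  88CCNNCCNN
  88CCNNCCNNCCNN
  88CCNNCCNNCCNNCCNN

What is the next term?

Each term is the previous one with CCNN appended.
Applying this once more to 88CCNNCCNNCCNNCCNN:

88CCNNCCNNCCNNCCNNCCNN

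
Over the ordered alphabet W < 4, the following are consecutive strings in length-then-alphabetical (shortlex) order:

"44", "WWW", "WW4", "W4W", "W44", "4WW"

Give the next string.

Treat 4WW as a base-2 numeral over the given alphabet and add one, carrying through any trailing 4's.

4W4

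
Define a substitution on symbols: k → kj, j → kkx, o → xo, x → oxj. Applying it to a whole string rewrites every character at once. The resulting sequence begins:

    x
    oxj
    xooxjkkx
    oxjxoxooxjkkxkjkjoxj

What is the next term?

Rewriting the 20 symbols of oxjxoxooxjkkxkjkjoxj one by one yields xo oxj kkx oxj xo oxj xo xo oxj kkx kj kj oxj kj kkx kj kkx xo oxj kkx; concatenated:

xooxjkkxoxjxooxjxoxooxjkkxkjkjoxjkjkkxkjkkxxooxjkkx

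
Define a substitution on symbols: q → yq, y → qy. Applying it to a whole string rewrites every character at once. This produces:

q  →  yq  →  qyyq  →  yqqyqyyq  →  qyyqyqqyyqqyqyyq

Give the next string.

φ(qyyqyqqyyqqyqyyq) expands symbol-by-symbol to yq qy qy yq qy yq yq qy qy yq yq qy yq qy qy yq; joining the 16 pieces gives the next term.

yqqyqyyqqyyqyqqyqyyqyqqyyqqyqyyq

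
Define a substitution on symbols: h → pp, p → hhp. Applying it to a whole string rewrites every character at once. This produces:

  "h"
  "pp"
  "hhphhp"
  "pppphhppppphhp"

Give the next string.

Replace each of the 14 characters of pppphhppppphhp in place — hhp hhp hhp hhp pp pp hhp hhp hhp hhp hhp pp pp hhp — and concatenate.

hhphhphhphhppppphhphhphhphhphhppppphhp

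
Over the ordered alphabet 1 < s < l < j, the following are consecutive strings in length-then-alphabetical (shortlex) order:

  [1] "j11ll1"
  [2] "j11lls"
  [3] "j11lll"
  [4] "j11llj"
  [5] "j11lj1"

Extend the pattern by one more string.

j11ljs

The successor of j11lj1 increments the rightmost position that isn't already j and resets every position after it to 1.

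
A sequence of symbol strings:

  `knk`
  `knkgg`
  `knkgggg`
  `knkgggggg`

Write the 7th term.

knkgggggggggggg

Every step adds gg to the end: s(k+1) = s(k)·gg.
From knkgggggg, 3 further steps: knkgggggg → knkgggggggg → knkgggggggggg → (answer).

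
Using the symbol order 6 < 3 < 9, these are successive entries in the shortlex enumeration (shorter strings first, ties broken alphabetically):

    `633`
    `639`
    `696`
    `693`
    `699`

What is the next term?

366

Find the rightmost character of 699 below 9, bump it to the next letter, and reset everything to its right to 6.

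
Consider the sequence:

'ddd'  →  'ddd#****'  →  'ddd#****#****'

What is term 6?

Every step adds #**** to the end: s(k+1) = s(k)·#****.
From ddd#****#****, 3 further steps: ddd#****#**** → ddd#****#****#**** → ddd#****#****#****#**** → (answer).

ddd#****#****#****#****#****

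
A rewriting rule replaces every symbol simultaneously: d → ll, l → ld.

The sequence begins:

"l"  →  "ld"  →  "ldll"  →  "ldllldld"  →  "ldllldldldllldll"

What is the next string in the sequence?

Rewriting the 16 symbols of ldllldldldllldll one by one yields ld ll ld ld ld ll ld ll ld ll ld ld ld ll ld ld; concatenated:

ldllldldldllldllldllldldldllldld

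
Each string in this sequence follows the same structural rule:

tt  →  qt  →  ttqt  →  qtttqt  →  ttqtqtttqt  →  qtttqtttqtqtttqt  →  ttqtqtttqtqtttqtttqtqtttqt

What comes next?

qtttqtttqtqtttqtttqtqtttqtqtttqtttqtqtttqt

Each term (from the third on) is the two preceding terms concatenated in order: term 3 = tt·qt = ttqt.
The next term joins qtttqtttqtqtttqt and ttqtqtttqtqtttqtttqtqtttqt.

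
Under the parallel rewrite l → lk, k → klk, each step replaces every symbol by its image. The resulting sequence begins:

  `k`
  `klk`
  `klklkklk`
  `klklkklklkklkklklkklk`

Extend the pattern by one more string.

klklkklklkklkklklkklklkklkklklkklkklklkklklkklkklklkklk

Applying the rule to each of the 21 symbols of klklkklklkklkklklkklk gives the pieces klk lk klk lk klk klk lk klk lk klk klk lk klk klk lk klk lk klk klk lk klk, which concatenate to the answer.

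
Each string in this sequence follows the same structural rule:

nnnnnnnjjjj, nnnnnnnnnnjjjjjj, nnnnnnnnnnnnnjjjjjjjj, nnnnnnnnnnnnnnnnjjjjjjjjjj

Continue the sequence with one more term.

Reading off run lengths: n runs 7, 10, 13, 16; j runs 4, 6, 8, 10 — each is linear in n, where the shown terms are n = 2, 3, 4, 5.
Setting n = 6 gives 19, 12 characters in each block.

nnnnnnnnnnnnnnnnnnnjjjjjjjjjjjj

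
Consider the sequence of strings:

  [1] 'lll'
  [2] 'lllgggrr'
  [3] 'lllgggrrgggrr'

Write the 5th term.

lllgggrrgggrrgggrrgggrr

The strings grow by a fixed suffix gggrr each time.
From lllgggrrgggrr, 2 further steps: lllgggrrgggrr → lllgggrrgggrrgggrr → (answer).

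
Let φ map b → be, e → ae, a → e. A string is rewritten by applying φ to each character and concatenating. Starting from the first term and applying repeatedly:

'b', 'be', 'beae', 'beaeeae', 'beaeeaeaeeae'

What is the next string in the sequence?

Apply φ to beaeeaeaeeae symbol by symbol: b→be, e→ae, a→e, e→ae, e→ae, a→e, e→ae, a→e, e→ae, e→ae, a→e, e→ae; joined: be ae e ae ae e ae e ae ae e ae.

beaeeaeaeeaeeaeaeeae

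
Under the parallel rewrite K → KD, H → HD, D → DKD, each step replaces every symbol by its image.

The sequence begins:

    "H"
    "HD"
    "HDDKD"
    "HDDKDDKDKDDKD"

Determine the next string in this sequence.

Applying the rule to each of the 13 symbols of HDDKDDKDKDDKD gives the pieces HD DKD DKD KD DKD DKD KD DKD KD DKD DKD KD DKD, which concatenate to the answer.

HDDKDDKDKDDKDDKDKDDKDKDDKDDKDKDDKD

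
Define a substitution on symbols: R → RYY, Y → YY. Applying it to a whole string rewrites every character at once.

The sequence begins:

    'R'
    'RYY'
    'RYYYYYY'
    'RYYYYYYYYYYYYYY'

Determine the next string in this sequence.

Rewriting the 15 symbols of RYYYYYYYYYYYYYY one by one yields RYY YY YY YY YY YY YY YY YY YY YY YY YY YY YY; concatenated:

RYYYYYYYYYYYYYYYYYYYYYYYYYYYYYY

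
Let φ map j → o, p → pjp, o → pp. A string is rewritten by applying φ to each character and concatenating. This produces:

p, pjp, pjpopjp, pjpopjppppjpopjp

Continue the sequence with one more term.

Rewriting the 16 symbols of pjpopjppppjpopjp one by one yields pjp o pjp pp pjp o pjp pjp pjp pjp o pjp pp pjp o pjp; concatenated:

pjpopjppppjpopjppjppjppjpopjppppjpopjp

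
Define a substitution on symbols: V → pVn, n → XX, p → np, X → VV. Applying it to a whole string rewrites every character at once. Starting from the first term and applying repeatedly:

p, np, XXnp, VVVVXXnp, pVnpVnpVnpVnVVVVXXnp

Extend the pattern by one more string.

Applying the rule to each of the 20 symbols of pVnpVnpVnpVnVVVVXXnp gives the pieces np pVn XX np pVn XX np pVn XX np pVn XX pVn pVn pVn pVn VV VV XX np, which concatenate to the answer.

nppVnXXnppVnXXnppVnXXnppVnXXpVnpVnpVnpVnVVVVXXnp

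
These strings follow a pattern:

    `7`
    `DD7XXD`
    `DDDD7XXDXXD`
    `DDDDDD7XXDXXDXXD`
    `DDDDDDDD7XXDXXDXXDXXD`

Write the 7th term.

s(k+1) = DD·s(k)·XXD, so each term gains DD as a prefix and XXD as a suffix.
From DDDDDDDD7XXDXXDXXDXXD, 2 further steps: DDDDDDDD7XXDXXDXXDXXD → DDDDDDDDDD7XXDXXDXXDXXDXXD → (answer).

DDDDDDDDDDDD7XXDXXDXXDXXDXXDXXD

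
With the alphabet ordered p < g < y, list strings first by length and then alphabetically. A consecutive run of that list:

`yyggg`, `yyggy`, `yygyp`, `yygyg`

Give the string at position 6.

yyypp

Continuing the enumeration 2 steps past yygyg: yygyg → yygyy → (answer).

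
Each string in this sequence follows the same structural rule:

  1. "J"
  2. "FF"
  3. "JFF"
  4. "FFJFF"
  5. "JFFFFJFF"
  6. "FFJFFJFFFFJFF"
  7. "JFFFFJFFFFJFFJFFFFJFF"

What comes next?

Each term (from the third on) is the two preceding terms concatenated in order: term 3 = J·FF = JFF.
So term 8 is FFJFFJFFFFJFF·JFFFFJFFFFJFFJFFFFJFF.

FFJFFJFFFFJFFJFFFFJFFFFJFFJFFFFJFF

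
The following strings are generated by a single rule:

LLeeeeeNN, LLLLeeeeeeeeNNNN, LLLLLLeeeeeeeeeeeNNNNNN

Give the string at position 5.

Reading off run lengths: L runs 2, 4, 6; e runs 5, 8, 11; N runs 2, 4, 6 — each is linear in n, where the shown terms are n = 2, 3, 4.
At n = 6 the blocks have lengths 10, 17, 10.

LLLLLLLLLLeeeeeeeeeeeeeeeeeNNNNNNNNNN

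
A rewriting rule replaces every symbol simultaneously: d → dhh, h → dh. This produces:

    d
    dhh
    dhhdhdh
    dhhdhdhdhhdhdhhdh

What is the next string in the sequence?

Rewriting the 17 symbols of dhhdhdhdhhdhdhhdh one by one yields dhh dh dh dhh dh dhh dh dhh dh dh dhh dh dhh dh dh dhh dh; concatenated:

dhhdhdhdhhdhdhhdhdhhdhdhdhhdhdhhdhdhdhhdh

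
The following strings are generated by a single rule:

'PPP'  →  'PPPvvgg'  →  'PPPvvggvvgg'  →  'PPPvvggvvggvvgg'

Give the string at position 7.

Each term is the previous one with vvgg appended.
From PPPvvggvvggvvgg, 3 further steps: PPPvvggvvggvvgg → PPPvvggvvggvvggvvgg → PPPvvggvvggvvggvvggvvgg → (answer).

PPPvvggvvggvvggvvggvvggvvgg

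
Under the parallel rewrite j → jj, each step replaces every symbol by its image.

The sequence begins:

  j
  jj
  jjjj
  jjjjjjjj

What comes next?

Apply φ to jjjjjjjj symbol by symbol: j→jj, j→jj, j→jj, j→jj, j→jj, j→jj, j→jj, j→jj; joined: jj jj jj jj jj jj jj jj.

jjjjjjjjjjjjjjjj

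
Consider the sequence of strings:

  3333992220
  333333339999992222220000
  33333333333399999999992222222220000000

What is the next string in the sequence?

The n-th term is 4n 3's then 4n-2 9's then 3n 2's then 3n-2 0's (n = 1, 2, …).
At n = 4 the blocks have lengths 16, 14, 12, 10.

3333333333333333999999999999992222222222220000000000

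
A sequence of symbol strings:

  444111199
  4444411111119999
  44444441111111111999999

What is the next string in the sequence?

444444444111111111111199999999

Each string has the form 4^{2n+1} 1^{3n+1} 9^{2n} (n = 1, 2, …).
For the next term, n = 4, so the run lengths are 9, 13, 8.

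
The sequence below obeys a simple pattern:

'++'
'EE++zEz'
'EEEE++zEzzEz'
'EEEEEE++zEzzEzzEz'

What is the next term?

EEEEEEEE++zEzzEzzEzzEz

s(k+1) = EE·s(k)·zEz, so each term gains EE as a prefix and zEz as a suffix.
One more step from EEEEEE++zEzzEzzEz gives the answer.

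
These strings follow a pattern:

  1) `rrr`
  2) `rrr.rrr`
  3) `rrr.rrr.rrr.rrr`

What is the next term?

rrr.rrr.rrr.rrr.rrr.rrr.rrr.rrr

Each string is two copies of the previous one joined by '.'.
So the next term is two copies of rrr.rrr.rrr.rrr with '.' between the halves.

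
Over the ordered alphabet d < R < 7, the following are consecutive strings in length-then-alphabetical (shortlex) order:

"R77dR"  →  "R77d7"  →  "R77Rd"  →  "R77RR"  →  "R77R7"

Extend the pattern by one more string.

Treat R77R7 as a base-3 numeral over the given alphabet and add one, carrying through any trailing 7's.

R777d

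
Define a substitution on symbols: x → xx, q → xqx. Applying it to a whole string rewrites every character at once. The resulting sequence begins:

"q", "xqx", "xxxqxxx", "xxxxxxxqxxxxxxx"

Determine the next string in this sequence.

xxxxxxxxxxxxxxxqxxxxxxxxxxxxxxx

Applying the rule to each of the 15 symbols of xxxxxxxqxxxxxxx gives the pieces xx xx xx xx xx xx xx xqx xx xx xx xx xx xx xx, which concatenate to the answer.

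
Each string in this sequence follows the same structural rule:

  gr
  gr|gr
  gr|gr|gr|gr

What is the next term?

s(k+1) = s(k)·|·s(k) — each term doubles the last with '|' between the halves.
Doubling gr|gr|gr|gr with '|' between the halves:

gr|gr|gr|gr|gr|gr|gr|gr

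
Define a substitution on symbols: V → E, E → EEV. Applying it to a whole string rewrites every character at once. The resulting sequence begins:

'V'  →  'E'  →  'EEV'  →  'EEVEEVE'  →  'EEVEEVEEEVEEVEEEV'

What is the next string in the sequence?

EEVEEVEEEVEEVEEEVEEVEEVEEEVEEVEEEVEEVEEVE

φ(EEVEEVEEEVEEVEEEV) expands symbol-by-symbol to EEV EEV E EEV EEV E EEV EEV EEV E EEV EEV E EEV EEV EEV E; joining the 17 pieces gives the next term.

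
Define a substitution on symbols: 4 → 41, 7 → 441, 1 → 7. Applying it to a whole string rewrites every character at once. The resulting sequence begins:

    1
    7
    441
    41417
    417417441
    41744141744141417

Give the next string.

4174414141741744141417417417441

Applying the rule to each of the 17 symbols of 41744141744141417 gives the pieces 41 7 441 41 41 7 41 7 441 41 41 7 41 7 41 7 441, which concatenate to the answer.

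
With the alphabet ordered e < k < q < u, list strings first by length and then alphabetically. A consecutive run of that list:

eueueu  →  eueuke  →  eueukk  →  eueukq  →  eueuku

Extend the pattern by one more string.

Find the rightmost character of eueuku below u, bump it to the next letter, and reset everything to its right to e.

eueuqe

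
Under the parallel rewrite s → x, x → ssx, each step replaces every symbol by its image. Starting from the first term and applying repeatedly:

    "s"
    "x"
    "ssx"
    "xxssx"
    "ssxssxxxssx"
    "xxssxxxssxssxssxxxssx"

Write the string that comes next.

Rewriting the 21 symbols of xxssxxxssxssxssxxxssx one by one yields ssx ssx x x ssx ssx ssx x x ssx x x ssx x x ssx ssx ssx x x ssx; concatenated:

ssxssxxxssxssxssxxxssxxxssxxxssxssxssxxxssx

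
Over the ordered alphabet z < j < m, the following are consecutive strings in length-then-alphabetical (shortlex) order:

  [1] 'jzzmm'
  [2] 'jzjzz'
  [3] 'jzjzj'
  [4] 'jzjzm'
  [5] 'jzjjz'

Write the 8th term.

Stepping forward 3 times from jzjjz: jzjjz → jzjjj → jzjjm, then the target.

jzjmz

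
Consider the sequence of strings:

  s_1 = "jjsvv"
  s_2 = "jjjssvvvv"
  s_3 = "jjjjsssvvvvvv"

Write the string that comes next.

Term n consists of n+1 j's, followed by n s's, followed by 2n v's (n = 1, 2, …).
For the next term, n = 4, so the run lengths are 5, 4, 8.

jjjjjssssvvvvvvvv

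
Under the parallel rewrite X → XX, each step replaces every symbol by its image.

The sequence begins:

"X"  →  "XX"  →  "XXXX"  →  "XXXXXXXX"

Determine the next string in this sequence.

Expanding XXXXXXXX: X→XX, X→XX, X→XX, X→XX, X→XX, X→XX, X→XX, X→XX. Concatenated: XX XX XX XX XX XX XX XX.

XXXXXXXXXXXXXXXX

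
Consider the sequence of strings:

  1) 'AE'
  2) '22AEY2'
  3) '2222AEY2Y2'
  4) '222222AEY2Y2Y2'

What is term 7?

Each term wraps the previous one in 22 on the left and Y2 on the right.
From 222222AEY2Y2Y2, 3 further steps: 222222AEY2Y2Y2 → 22222222AEY2Y2Y2Y2 → 2222222222AEY2Y2Y2Y2Y2 → (answer).

222222222222AEY2Y2Y2Y2Y2Y2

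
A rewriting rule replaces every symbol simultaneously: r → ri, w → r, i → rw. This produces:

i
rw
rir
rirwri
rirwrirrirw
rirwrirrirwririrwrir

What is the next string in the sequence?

rirwrirrirwririrwrirrirwrirwrirrirwri

φ(rirwrirrirwririrwrir) expands symbol-by-symbol to ri rw ri r ri rw ri ri rw ri r ri rw ri rw ri r ri rw ri; joining the 20 pieces gives the next term.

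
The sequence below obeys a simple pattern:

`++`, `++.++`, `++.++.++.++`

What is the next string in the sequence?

Each string is two copies of the previous one joined by '.'.
So the next term is two copies of ++.++.++.++ with '.' between the halves.

++.++.++.++.++.++.++.++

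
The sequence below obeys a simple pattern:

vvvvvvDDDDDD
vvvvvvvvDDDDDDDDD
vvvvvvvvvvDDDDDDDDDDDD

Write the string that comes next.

Each string has the form v^{2n+2} D^{3n}, where the shown terms are n = 2, 3, 4.
For the next term, n = 5, so the run lengths are 12, 15.

vvvvvvvvvvvvDDDDDDDDDDDDDDD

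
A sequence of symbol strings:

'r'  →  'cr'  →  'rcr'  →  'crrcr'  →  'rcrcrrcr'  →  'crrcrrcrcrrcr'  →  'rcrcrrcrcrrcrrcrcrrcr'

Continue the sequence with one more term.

Each term (from the third on) is the two preceding terms concatenated in order: term 3 = r·cr = rcr.
Continuing: crrcrrcrcrrcr · rcrcrrcrcrrcrrcrcrrcr gives term 8.

crrcrrcrcrrcrrcrcrrcrcrrcrrcrcrrcr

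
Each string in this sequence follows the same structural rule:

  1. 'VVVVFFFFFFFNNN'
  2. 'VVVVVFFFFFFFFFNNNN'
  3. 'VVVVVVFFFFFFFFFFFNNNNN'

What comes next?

VVVVVVVFFFFFFFFFFFFFNNNNNN

Reading off run lengths: V runs 4, 5, 6; F runs 7, 9, 11; N runs 3, 4, 5 — each is linear in n, where the shown terms are n = 3, 4, 5.
At n = 6 the blocks have lengths 7, 13, 6.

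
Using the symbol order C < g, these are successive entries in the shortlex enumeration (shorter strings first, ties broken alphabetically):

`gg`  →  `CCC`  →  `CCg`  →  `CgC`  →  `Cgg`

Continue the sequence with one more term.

gCC

Find the rightmost character of Cgg below g, bump it to the next letter, and reset everything to its right to C.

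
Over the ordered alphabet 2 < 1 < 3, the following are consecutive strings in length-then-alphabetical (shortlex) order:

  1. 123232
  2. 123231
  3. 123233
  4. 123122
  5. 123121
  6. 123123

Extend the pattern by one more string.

123112

Treat 123123 as a base-3 numeral over the given alphabet and add one, carrying through any trailing 3's.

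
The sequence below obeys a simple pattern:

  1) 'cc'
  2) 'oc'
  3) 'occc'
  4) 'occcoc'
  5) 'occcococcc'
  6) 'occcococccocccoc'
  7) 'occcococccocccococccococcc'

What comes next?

This is a Fibonacci-style word recurrence s(k) = s(k−1)·s(k−2): e.g. oc·cc = occc.
So term 8 is occcococccocccococccococcc·occcococccocccoc.

occcococccocccococccococccocccococccocccoc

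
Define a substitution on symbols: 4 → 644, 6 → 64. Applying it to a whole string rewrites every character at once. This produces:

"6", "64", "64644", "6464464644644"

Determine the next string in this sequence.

6464464644644646446464464464644644

Applying the rule to each of the 13 symbols of 6464464644644 gives the pieces 64 644 64 644 644 64 644 64 644 644 64 644 644, which concatenate to the answer.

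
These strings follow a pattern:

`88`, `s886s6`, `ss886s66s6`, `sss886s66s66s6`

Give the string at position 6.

s(k+1) = s·s(k)·6s6, so each term gains s as a prefix and 6s6 as a suffix.
From sss886s66s66s6, 2 further steps: sss886s66s66s6 → ssss886s66s66s66s6 → (answer).

sssss886s66s66s66s66s6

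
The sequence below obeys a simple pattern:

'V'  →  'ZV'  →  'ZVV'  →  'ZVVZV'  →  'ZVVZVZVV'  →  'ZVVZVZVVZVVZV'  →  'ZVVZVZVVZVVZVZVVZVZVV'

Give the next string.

Each term (from the third on) is the previous term followed by the one before it: term 3 = ZV·V = ZVV.
Continuing: ZVVZVZVVZVVZVZVVZVZVV · ZVVZVZVVZVVZV gives term 8.

ZVVZVZVVZVVZVZVVZVZVVZVVZVZVVZVVZV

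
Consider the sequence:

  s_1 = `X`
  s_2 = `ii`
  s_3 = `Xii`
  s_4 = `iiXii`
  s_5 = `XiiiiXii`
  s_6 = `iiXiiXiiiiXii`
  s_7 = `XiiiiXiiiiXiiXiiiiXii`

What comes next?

iiXiiXiiiiXiiXiiiiXiiiiXiiXiiiiXii

This is a Fibonacci-style word recurrence s(k) = s(k−2)·s(k−1): e.g. X·ii = Xii.
So term 8 is iiXiiXiiiiXii·XiiiiXiiiiXiiXiiiiXii.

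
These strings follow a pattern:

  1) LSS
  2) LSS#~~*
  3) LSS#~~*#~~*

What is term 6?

LSS#~~*#~~*#~~*#~~*#~~*

The strings grow by a fixed suffix #~~* each time.
From LSS#~~*#~~*, 3 further steps: LSS#~~*#~~* → LSS#~~*#~~*#~~* → LSS#~~*#~~*#~~*#~~* → (answer).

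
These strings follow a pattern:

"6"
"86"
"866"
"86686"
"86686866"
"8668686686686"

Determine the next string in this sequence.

From term 3 onward, concatenate the last term with the second-to-last: 86·6 = 866, 866·86 = 86686, …
Continuing: 8668686686686 · 86686866 gives term 7.

866868668668686686866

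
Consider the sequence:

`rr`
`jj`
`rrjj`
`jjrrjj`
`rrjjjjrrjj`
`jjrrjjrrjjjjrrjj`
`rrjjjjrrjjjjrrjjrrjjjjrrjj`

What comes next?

This is a Fibonacci-style word recurrence s(k) = s(k−2)·s(k−1): e.g. rr·jj = rrjj.
So term 8 is jjrrjjrrjjjjrrjj·rrjjjjrrjjjjrrjjrrjjjjrrjj.

jjrrjjrrjjjjrrjjrrjjjjrrjjjjrrjjrrjjjjrrjj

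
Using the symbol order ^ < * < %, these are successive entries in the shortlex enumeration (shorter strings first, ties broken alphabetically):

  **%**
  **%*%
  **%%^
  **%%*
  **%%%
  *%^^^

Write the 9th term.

*%^*^

Stepping forward 3 times from *%^^^: *%^^^ → *%^^* → *%^^%, then the target.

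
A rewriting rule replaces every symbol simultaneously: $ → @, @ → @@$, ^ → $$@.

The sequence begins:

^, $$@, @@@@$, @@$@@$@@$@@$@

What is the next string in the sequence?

@@$@@$@@@$@@$@@@$@@$@@@$@@$@@@$

Replace each of the 13 characters of @@$@@$@@$@@$@ in place — @@$ @@$ @ @@$ @@$ @ @@$ @@$ @ @@$ @@$ @ @@$ — and concatenate.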